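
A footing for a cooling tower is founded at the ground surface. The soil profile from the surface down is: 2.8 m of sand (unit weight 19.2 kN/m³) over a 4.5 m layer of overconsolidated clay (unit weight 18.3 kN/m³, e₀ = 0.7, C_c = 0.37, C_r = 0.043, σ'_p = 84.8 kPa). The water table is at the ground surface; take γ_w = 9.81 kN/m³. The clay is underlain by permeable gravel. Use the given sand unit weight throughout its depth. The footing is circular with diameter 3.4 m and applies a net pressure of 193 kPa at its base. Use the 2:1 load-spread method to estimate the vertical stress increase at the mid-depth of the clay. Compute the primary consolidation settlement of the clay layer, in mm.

Mid-depth of clay below the ground surface: z = 2.8 + 4.5/2 = 5.05 m.
Total vertical stress at mid-clay: σ_v = 19.2×2.8 + 18.3×2.25 = 94.935 kPa.
Pore pressure: u = 9.81×(5.05 − 0) = 49.541 kPa.
Initial effective stress: σ'_0 = σ_v − u = 94.935 − 49.541 = 45.394 kPa.
Stress increase at mid-clay by the 2:1 spreading method:
Δσ ≈ qD²/(D+z)² = 193×3.4²/(3.4+5.05)² = 31.247 kPa
Final effective stress: σ'_f = 45.394 + 31.247 = 76.641 kPa.
σ'_f = 76.641 ≤ σ'_p = 84.8 kPa, so the clay remains overconsolidated and only the recompression index applies:
S_c = C_r·H/(1+e₀)·log₁₀(σ'_f/σ'_0) = 0.043×4.5/1.7×log₁₀(76.641/45.394)
    = 0.11383 × 0.22746 = 0.02589 m

S_c ≈ 25.9 mm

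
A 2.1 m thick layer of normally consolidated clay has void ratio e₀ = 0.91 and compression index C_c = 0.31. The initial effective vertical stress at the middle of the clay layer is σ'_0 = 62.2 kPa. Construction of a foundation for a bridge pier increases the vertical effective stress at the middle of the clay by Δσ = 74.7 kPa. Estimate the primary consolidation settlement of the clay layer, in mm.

S_c ≈ 117 mm

Final effective stress: σ'_f = σ'_0 + Δσ = 62.2 + 74.7 = 136.9 kPa.
Normally consolidated clay, so the full stress increment lies on the virgin compression line:
S_c = C_c·H/(1+e₀)·log₁₀(σ'_f/σ'_0) = 0.31×2.1/(1+0.91)×log₁₀(136.9/62.2)
    = 0.34084 × 0.34261 = 0.1168 m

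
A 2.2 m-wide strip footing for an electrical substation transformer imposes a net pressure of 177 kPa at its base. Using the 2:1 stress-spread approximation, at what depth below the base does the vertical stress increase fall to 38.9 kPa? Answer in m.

2:1 spreading — at depth z the loaded area has grown by z in each plan dimension:
qB/(B+z) = Δσ_z ⇒ z = qB/Δσ_z − B = 177×2.2/38.9 − 2.2 = 7.81 m

z ≈ 7.81 m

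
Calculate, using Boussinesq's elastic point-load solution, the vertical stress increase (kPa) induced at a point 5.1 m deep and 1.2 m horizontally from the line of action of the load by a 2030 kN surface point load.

Δσ_z ≈ 32.6 kPa

Boussinesq vertical stress below a point load on an elastic half-space:
Δσ_z = 3P/(2πz²) · [1 + (r/z)²]^(−5/2)
r/z = 1.2/5.1 = 0.23529; [1+(r/z)²]^(−5/2) = 0.87397.
Δσ_z = 3×2030/(2π×5.1²) × 0.87397 = 37.265 × 0.87397 = 32.57 kPa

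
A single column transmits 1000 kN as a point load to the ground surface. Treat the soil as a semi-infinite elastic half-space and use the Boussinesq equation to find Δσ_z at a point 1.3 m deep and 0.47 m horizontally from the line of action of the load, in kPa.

Δσ_z ≈ 208 kPa

Boussinesq vertical stress below a point load on an elastic half-space:
Δσ_z = 3P/(2πz²) · [1 + (r/z)²]^(−5/2)
r/z = 0.47/1.3 = 0.36154; [1+(r/z)²]^(−5/2) = 0.73557.
Δσ_z = 3×1000/(2π×1.3²) × 0.73557 = 282.52 × 0.73557 = 207.8 kPa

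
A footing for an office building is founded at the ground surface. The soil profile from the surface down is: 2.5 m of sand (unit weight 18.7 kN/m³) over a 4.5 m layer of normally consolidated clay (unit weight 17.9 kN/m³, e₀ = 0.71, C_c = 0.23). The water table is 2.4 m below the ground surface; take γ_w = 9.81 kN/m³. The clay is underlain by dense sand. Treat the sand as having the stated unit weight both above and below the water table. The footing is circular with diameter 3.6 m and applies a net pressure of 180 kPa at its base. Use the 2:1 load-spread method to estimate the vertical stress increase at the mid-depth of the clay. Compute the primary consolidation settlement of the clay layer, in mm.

S_c ≈ 111 mm

Mid-depth of clay below the ground surface: z = 2.5 + 4.5/2 = 4.75 m.
Total vertical stress at mid-clay: σ_v = 18.7×2.5 + 17.9×2.25 = 87.025 kPa.
Pore pressure: u = 9.81×(4.75 − 2.4) = 23.054 kPa.
Initial effective stress: σ'_0 = σ_v − u = 87.025 − 23.054 = 63.971 kPa.
Stress increase at mid-clay by the 2:1 spreading method:
Δσ ≈ qD²/(D+z)² = 180×3.6²/(3.6+4.75)² = 33.458 kPa
Final effective stress: σ'_f = σ'_0 + Δσ = 63.971 + 33.458 = 97.429 kPa.
Normally consolidated clay, so the full stress increment lies on the virgin compression line:
S_c = C_c·H/(1+e₀)·log₁₀(σ'_f/σ'_0) = 0.23×4.5/(1+0.71)×log₁₀(97.429/63.971)
    = 0.60526 × 0.18271 = 0.1106 m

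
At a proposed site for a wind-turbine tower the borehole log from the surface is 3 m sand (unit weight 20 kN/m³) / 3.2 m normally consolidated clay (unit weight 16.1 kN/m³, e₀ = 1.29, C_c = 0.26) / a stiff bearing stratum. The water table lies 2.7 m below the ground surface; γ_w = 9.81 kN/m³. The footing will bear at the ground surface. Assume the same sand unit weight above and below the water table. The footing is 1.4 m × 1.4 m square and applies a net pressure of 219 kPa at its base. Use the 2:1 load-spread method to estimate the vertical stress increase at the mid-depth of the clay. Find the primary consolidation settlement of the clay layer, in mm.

S_c ≈ 25.8 mm

Mid-depth of clay below the ground surface: z = 3 + 3.2/2 = 4.6 m.
Total vertical stress at mid-clay: σ_v = 20×3 + 16.1×1.6 = 85.76 kPa.
Pore pressure: u = 9.81×(4.6 − 2.7) = 18.639 kPa.
Initial effective stress: σ'_0 = σ_v − u = 85.76 − 18.639 = 67.121 kPa.
Stress increase at mid-clay by the 2:1 spreading method:
Δσ = qBL/((B+z)(L+z)) = 219×1.4×1.4/((1.4+4.6)(1.4+4.6)) = 11.923 kPa
Final effective stress: σ'_f = σ'_0 + Δσ = 67.121 + 11.923 = 79.044 kPa.
Normally consolidated clay, so the full stress increment lies on the virgin compression line:
S_c = C_c·H/(1+e₀)·log₁₀(σ'_f/σ'_0) = 0.26×3.2/(1+1.29)×log₁₀(79.044/67.121)
    = 0.36332 × 0.07101 = 0.0258 m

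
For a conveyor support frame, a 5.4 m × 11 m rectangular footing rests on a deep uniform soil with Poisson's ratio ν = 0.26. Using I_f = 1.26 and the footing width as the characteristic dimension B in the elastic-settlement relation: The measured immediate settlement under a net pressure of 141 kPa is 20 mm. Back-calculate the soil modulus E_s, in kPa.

E_s ≈ 44700 kPa

S_e = q·B·(1−ν²)/E_s · I_f  ⇒  E_s = q·B·(1−ν²)·I_f / S_e.
E_s = 141 × 5.4 × 0.9324 × 1.26 / 0.02 = 44730 kPa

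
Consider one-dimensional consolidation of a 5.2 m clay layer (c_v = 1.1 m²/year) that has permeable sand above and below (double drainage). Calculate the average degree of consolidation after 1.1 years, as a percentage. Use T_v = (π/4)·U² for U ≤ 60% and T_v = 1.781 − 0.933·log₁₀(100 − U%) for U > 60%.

Drainage path length: H_d = H/2 = 2.6 m (double drainage).
T_v = c_v·t/H_d² = 1.1×1.1/2.6² = 0.17899.
T_v = 0.17899 corresponds to the U ≤ 60% branch:
U = √(4T_v/π) = 0.4774

U ≈ 47.7 %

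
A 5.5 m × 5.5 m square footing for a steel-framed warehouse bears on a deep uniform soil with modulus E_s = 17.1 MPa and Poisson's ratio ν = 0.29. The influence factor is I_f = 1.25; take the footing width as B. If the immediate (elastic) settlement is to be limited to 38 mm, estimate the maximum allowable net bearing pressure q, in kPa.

q ≈ 103 kPa

E_s = 17.1 MPa = 17100 kPa.
S_e = q·B·(1−ν²)/E_s · I_f  ⇒  q = S_e·E_s / (B·(1−ν²)·I_f).
q = 0.038 × 17100 / (5.5 × 0.9159 × 1.25) = 103.2 kPa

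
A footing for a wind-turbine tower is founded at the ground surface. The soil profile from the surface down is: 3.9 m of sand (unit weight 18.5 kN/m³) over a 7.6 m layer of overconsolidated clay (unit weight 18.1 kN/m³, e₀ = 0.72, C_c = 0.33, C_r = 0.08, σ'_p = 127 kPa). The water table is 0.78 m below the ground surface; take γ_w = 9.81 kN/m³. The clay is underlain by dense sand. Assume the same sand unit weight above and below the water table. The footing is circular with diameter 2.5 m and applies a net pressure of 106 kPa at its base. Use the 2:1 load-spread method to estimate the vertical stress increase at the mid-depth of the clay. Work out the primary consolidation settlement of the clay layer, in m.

S_c ≈ 0.0128 m

Mid-depth of clay below the ground surface: z = 3.9 + 7.6/2 = 7.7 m.
Total vertical stress at mid-clay: σ_v = 18.5×3.9 + 18.1×3.8 = 140.93 kPa.
Pore pressure: u = 9.81×(7.7 − 0.78) = 67.885 kPa.
Initial effective stress: σ'_0 = σ_v − u = 140.93 − 67.885 = 73.045 kPa.
Stress increase at mid-clay by the 2:1 spreading method:
Δσ ≈ qD²/(D+z)² = 106×2.5²/(2.5+7.7)² = 6.3677 kPa
Final effective stress: σ'_f = 73.045 + 6.3677 = 79.413 kPa.
σ'_f = 79.413 ≤ σ'_p = 127 kPa, so the clay remains overconsolidated and only the recompression index applies:
S_c = C_r·H/(1+e₀)·log₁₀(σ'_f/σ'_0) = 0.08×7.6/1.72×log₁₀(79.413/73.045)
    = 0.35349 × 0.036301 = 0.01283 m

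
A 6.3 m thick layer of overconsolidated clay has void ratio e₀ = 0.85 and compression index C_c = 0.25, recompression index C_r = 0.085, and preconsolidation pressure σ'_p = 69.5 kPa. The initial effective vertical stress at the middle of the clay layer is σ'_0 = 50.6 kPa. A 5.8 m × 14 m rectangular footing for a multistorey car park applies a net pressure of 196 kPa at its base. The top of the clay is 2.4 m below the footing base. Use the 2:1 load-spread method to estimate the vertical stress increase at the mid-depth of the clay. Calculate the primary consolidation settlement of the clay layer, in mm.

Mid-depth of clay below the footing base: z = 2.4 + 6.3/2 = 5.55 m.
Stress increase at mid-clay by the 2:1 spreading method:
Δσ = qBL/((B+z)(L+z)) = 196×5.8×14/((5.8+5.55)(14+5.55)) = 71.725 kPa
Final effective stress: σ'_f = 50.6 + 71.725 = 122.32 kPa.
σ'_f = 122.32 > σ'_p = 69.5 kPa, so the stress path crosses the preconsolidation pressure — recompression up to σ'_p, then virgin compression beyond:
S_c = H/(1+e₀)·[C_r·log₁₀(σ'_p/σ'_0) + C_c·log₁₀(σ'_f/σ'_p)]
    = 6.3/1.85 × [0.085×log₁₀(69.5/50.6) + 0.25×log₁₀(122.32/69.5)]
    = 3.4054 × [0.011716 + 0.061378] = 0.2489 m

S_c ≈ 249 mm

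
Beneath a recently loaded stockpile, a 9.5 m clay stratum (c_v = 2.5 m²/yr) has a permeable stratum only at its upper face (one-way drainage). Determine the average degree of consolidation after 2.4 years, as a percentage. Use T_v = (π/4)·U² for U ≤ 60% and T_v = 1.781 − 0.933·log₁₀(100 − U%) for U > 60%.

Drainage path length: H_d = H = 9.5 m (single drainage).
T_v = c_v·t/H_d² = 2.5×2.4/9.5² = 0.066482.
T_v = 0.066482 corresponds to the U ≤ 60% branch:
U = √(4T_v/π) = 0.2909

U ≈ 29.1 %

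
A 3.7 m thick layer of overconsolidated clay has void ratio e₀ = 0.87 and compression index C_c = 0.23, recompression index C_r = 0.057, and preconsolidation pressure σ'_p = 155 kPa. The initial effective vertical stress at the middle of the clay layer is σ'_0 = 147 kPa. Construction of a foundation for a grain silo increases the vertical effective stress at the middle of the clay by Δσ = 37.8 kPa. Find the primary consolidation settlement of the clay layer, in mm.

S_c ≈ 37.3 mm

Final effective stress: σ'_f = 147 + 37.8 = 184.8 kPa.
σ'_f = 184.8 > σ'_p = 155 kPa, so the stress path crosses the preconsolidation pressure — recompression up to σ'_p, then virgin compression beyond:
S_c = H/(1+e₀)·[C_r·log₁₀(σ'_p/σ'_0) + C_c·log₁₀(σ'_f/σ'_p)]
    = 3.7/1.87 × [0.057×log₁₀(155/147) + 0.23×log₁₀(184.8/155)]
    = 1.9786 × [0.0013118 + 0.017565] = 0.03735 m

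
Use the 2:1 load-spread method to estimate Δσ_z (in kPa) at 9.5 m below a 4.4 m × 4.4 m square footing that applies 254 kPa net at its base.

Δσ_z ≈ 25.5 kPa

By the 2:1 method the load spreads at 1 horizontal : 2 vertical, so at depth z the loaded area has grown by z in each plan dimension:
Δσ = qBL/((B+z)(L+z)) = 254×4.4×4.4/((4.4+9.5)(4.4+9.5)) = 25.451 kPa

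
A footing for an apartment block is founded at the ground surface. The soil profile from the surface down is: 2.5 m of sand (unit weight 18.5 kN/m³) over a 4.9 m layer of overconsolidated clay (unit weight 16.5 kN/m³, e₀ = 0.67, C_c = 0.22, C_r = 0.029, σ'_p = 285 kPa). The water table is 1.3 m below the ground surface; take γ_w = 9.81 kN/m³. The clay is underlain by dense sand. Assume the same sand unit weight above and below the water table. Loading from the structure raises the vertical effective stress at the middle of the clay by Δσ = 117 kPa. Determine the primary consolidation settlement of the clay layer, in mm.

Mid-depth of clay below the ground surface: z = 2.5 + 4.9/2 = 4.95 m.
Total vertical stress at mid-clay: σ_v = 18.5×2.5 + 16.5×2.45 = 86.675 kPa.
Pore pressure: u = 9.81×(4.95 − 1.3) = 35.806 kPa.
Initial effective stress: σ'_0 = σ_v − u = 86.675 − 35.806 = 50.869 kPa.
Final effective stress: σ'_f = 50.869 + 117 = 167.87 kPa.
σ'_f = 167.87 ≤ σ'_p = 285 kPa, so the clay remains overconsolidated and only the recompression index applies:
S_c = C_r·H/(1+e₀)·log₁₀(σ'_f/σ'_0) = 0.029×4.9/1.67×log₁₀(167.87/50.869)
    = 0.085089 × 0.51852 = 0.04412 m

S_c ≈ 44.1 mm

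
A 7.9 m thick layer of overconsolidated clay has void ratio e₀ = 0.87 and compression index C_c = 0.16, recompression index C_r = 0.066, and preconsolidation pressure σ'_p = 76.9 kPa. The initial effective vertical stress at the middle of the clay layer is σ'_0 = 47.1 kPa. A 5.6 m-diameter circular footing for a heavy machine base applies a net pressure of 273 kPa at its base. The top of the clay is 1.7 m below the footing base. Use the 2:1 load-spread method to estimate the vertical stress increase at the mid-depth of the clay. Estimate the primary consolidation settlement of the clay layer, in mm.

S_c ≈ 177 mm

Mid-depth of clay below the footing base: z = 1.7 + 7.9/2 = 5.65 m.
Stress increase at mid-clay by the 2:1 spreading method:
Δσ ≈ qD²/(D+z)² = 273×5.6²/(5.6+5.65)² = 67.645 kPa
Final effective stress: σ'_f = 47.1 + 67.645 = 114.75 kPa.
σ'_f = 114.75 > σ'_p = 76.9 kPa, so the stress path crosses the preconsolidation pressure — recompression up to σ'_p, then virgin compression beyond:
S_c = H/(1+e₀)·[C_r·log₁₀(σ'_p/σ'_0) + C_c·log₁₀(σ'_f/σ'_p)]
    = 7.9/1.87 × [0.066×log₁₀(76.9/47.1) + 0.16×log₁₀(114.75/76.9)]
    = 4.2246 × [0.014052 + 0.027812] = 0.1769 m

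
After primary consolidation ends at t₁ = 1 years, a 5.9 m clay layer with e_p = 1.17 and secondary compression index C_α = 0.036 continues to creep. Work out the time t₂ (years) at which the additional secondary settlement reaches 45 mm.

S_s = C_α·H/(1+e_p)·log₁₀(t₂/t₁) ⇒ log₁₀(t₂/t₁) = S_s·(1+e_p)/(C_α·H).
log₁₀(t₂/t₁) = 0.045 × (1+1.17) / (0.036×5.9) = 0.4597
t₂ = t₁ × 10^0.4597 = 1 × 2.882 = 2.882 years

t₂ ≈ 2.88 years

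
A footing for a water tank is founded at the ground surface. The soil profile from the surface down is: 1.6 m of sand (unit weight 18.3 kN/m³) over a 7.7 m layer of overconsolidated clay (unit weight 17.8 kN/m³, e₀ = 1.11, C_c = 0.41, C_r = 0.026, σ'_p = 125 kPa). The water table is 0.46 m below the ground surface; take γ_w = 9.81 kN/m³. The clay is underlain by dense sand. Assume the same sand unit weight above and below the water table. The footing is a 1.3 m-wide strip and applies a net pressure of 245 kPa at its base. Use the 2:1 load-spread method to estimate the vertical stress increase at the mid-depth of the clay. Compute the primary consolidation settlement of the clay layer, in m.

S_c ≈ 0.0279 m

Mid-depth of clay below the ground surface: z = 1.6 + 7.7/2 = 5.45 m.
Total vertical stress at mid-clay: σ_v = 18.3×1.6 + 17.8×3.85 = 97.81 kPa.
Pore pressure: u = 9.81×(5.45 − 0.46) = 48.952 kPa.
Initial effective stress: σ'_0 = σ_v − u = 97.81 − 48.952 = 48.858 kPa.
Stress increase at mid-clay by the 2:1 spreading method:
Δσ = qB/(B+z) = 245×1.3/(1.3+5.45) = 47.185 kPa
Final effective stress: σ'_f = 48.858 + 47.185 = 96.043 kPa.
σ'_f = 96.043 ≤ σ'_p = 125 kPa, so the clay remains overconsolidated and only the recompression index applies:
S_c = C_r·H/(1+e₀)·log₁₀(σ'_f/σ'_0) = 0.026×7.7/2.11×log₁₀(96.043/48.858)
    = 0.094882 × 0.29353 = 0.02785 m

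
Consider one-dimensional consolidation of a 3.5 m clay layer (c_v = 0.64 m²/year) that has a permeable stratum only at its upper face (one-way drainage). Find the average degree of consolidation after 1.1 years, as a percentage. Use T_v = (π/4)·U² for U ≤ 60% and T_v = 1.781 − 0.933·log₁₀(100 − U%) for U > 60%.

Drainage path length: H_d = H = 3.5 m (single drainage).
T_v = c_v·t/H_d² = 0.64×1.1/3.5² = 0.057469.
T_v = 0.057469 corresponds to the U ≤ 60% branch:
U = √(4T_v/π) = 0.2705

U ≈ 27.1 %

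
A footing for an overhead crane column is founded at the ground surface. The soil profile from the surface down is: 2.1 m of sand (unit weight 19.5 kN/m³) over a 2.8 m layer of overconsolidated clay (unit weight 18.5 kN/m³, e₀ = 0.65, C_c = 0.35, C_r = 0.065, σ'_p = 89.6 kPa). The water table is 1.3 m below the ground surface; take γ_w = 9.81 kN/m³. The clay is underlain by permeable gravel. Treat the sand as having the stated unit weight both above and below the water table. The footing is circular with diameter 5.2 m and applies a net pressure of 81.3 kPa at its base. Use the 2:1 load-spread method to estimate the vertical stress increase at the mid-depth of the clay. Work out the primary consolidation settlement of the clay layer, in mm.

S_c ≈ 23.7 mm

Mid-depth of clay below the ground surface: z = 2.1 + 2.8/2 = 3.5 m.
Total vertical stress at mid-clay: σ_v = 19.5×2.1 + 18.5×1.4 = 66.85 kPa.
Pore pressure: u = 9.81×(3.5 − 1.3) = 21.582 kPa.
Initial effective stress: σ'_0 = σ_v − u = 66.85 − 21.582 = 45.268 kPa.
Stress increase at mid-clay by the 2:1 spreading method:
Δσ ≈ qD²/(D+z)² = 81.3×5.2²/(5.2+3.5)² = 29.044 kPa
Final effective stress: σ'_f = 45.268 + 29.044 = 74.312 kPa.
σ'_f = 74.312 ≤ σ'_p = 89.6 kPa, so the clay remains overconsolidated and only the recompression index applies:
S_c = C_r·H/(1+e₀)·log₁₀(σ'_f/σ'_0) = 0.065×2.8/1.65×log₁₀(74.312/45.268)
    = 0.11031 × 0.21527 = 0.02375 m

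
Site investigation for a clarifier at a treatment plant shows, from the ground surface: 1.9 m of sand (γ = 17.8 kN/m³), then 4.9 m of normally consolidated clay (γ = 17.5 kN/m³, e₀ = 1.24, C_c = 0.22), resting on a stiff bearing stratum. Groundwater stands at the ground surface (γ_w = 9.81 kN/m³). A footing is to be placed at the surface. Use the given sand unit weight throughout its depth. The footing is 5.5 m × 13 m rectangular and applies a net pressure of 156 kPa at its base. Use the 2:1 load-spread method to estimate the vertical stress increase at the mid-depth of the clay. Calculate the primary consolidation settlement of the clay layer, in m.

Mid-depth of clay below the ground surface: z = 1.9 + 4.9/2 = 4.35 m.
Total vertical stress at mid-clay: σ_v = 17.8×1.9 + 17.5×2.45 = 76.695 kPa.
Pore pressure: u = 9.81×(4.35 − 0) = 42.673 kPa.
Initial effective stress: σ'_0 = σ_v − u = 76.695 − 42.673 = 34.022 kPa.
Stress increase at mid-clay by the 2:1 spreading method:
Δσ = qBL/((B+z)(L+z)) = 156×5.5×13/((5.5+4.35)(13+4.35)) = 65.267 kPa
Final effective stress: σ'_f = σ'_0 + Δσ = 34.022 + 65.267 = 99.289 kPa.
Normally consolidated clay, so the full stress increment lies on the virgin compression line:
S_c = C_c·H/(1+e₀)·log₁₀(σ'_f/σ'_0) = 0.22×4.9/(1+1.24)×log₁₀(99.289/34.022)
    = 0.48125 × 0.46514 = 0.2238 m

S_c ≈ 0.224 m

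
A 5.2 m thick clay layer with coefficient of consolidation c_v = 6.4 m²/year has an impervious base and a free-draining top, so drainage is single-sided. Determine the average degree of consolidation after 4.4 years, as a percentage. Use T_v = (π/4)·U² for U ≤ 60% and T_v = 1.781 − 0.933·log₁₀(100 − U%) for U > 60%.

U ≈ 93.8 %

Drainage path length: H_d = H = 5.2 m (single drainage).
T_v = c_v·t/H_d² = 6.4×4.4/5.2² = 1.0414.
T_v = 1.0414 corresponds to the U > 60% branch:
U = 1 − 10^((1.781 − T_v)/0.933)/100 = 0.938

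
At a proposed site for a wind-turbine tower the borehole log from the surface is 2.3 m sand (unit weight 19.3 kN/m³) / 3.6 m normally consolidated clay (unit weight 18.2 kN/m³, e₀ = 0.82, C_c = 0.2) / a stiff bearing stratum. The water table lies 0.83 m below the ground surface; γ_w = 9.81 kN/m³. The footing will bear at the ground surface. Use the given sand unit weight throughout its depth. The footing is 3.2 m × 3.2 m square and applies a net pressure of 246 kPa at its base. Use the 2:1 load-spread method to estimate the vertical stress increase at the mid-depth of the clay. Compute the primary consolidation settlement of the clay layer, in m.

S_c ≈ 0.123 m

Mid-depth of clay below the ground surface: z = 2.3 + 3.6/2 = 4.1 m.
Total vertical stress at mid-clay: σ_v = 19.3×2.3 + 18.2×1.8 = 77.15 kPa.
Pore pressure: u = 9.81×(4.1 − 0.83) = 32.079 kPa.
Initial effective stress: σ'_0 = σ_v − u = 77.15 − 32.079 = 45.071 kPa.
Stress increase at mid-clay by the 2:1 spreading method:
Δσ = qBL/((B+z)(L+z)) = 246×3.2×3.2/((3.2+4.1)(3.2+4.1)) = 47.27 kPa
Final effective stress: σ'_f = σ'_0 + Δσ = 45.071 + 47.27 = 92.341 kPa.
Normally consolidated clay, so the full stress increment lies on the virgin compression line:
S_c = C_c·H/(1+e₀)·log₁₀(σ'_f/σ'_0) = 0.2×3.6/(1+0.82)×log₁₀(92.341/45.071)
    = 0.3956 × 0.3115 = 0.1232 m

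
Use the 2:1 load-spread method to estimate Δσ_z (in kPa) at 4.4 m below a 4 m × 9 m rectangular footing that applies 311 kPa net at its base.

By the 2:1 method the load spreads at 1 horizontal : 2 vertical, so at depth z the loaded area has grown by z in each plan dimension:
Δσ = qBL/((B+z)(L+z)) = 311×4×9/((4+4.4)(9+4.4)) = 99.467 kPa

Δσ_z ≈ 99.5 kPa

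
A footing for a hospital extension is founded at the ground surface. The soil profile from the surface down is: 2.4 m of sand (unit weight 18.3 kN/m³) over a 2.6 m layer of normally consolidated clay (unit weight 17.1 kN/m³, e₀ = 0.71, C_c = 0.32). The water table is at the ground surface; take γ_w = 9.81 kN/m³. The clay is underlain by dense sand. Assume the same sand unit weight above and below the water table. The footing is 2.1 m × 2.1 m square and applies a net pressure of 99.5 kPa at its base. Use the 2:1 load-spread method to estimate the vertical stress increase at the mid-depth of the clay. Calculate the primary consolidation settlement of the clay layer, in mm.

Mid-depth of clay below the ground surface: z = 2.4 + 2.6/2 = 3.7 m.
Total vertical stress at mid-clay: σ_v = 18.3×2.4 + 17.1×1.3 = 66.15 kPa.
Pore pressure: u = 9.81×(3.7 − 0) = 36.297 kPa.
Initial effective stress: σ'_0 = σ_v − u = 66.15 − 36.297 = 29.853 kPa.
Stress increase at mid-clay by the 2:1 spreading method:
Δσ = qBL/((B+z)(L+z)) = 99.5×2.1×2.1/((2.1+3.7)(2.1+3.7)) = 13.044 kPa
Final effective stress: σ'_f = σ'_0 + Δσ = 29.853 + 13.044 = 42.897 kPa.
Normally consolidated clay, so the full stress increment lies on the virgin compression line:
S_c = C_c·H/(1+e₀)·log₁₀(σ'_f/σ'_0) = 0.32×2.6/(1+0.71)×log₁₀(42.897/29.853)
    = 0.48655 × 0.15744 = 0.0766 m

S_c ≈ 76.6 mm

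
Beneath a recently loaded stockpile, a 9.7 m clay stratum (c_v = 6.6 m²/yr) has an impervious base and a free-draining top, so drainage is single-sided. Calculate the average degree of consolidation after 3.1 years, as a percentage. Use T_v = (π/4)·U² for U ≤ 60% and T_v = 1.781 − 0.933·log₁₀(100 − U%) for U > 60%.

Drainage path length: H_d = H = 9.7 m (single drainage).
T_v = c_v·t/H_d² = 6.6×3.1/9.7² = 0.21745.
T_v = 0.21745 corresponds to the U ≤ 60% branch:
U = √(4T_v/π) = 0.5262

U ≈ 52.6 %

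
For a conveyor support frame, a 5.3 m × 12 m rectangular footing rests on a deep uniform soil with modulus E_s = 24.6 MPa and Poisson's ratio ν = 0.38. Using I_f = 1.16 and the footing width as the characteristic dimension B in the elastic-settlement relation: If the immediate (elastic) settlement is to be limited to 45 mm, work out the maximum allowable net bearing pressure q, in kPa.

q ≈ 210 kPa

E_s = 24.6 MPa = 24600 kPa.
S_e = q·B·(1−ν²)/E_s · I_f  ⇒  q = S_e·E_s / (B·(1−ν²)·I_f).
q = 0.045 × 24600 / (5.3 × 0.8556 × 1.16) = 210.4 kPa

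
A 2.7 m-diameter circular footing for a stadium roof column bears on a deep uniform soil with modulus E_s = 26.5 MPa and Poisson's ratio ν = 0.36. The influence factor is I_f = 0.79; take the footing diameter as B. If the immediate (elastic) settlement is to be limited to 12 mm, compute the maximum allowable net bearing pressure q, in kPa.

q ≈ 171 kPa

E_s = 26.5 MPa = 26500 kPa.
S_e = q·B·(1−ν²)/E_s · I_f  ⇒  q = S_e·E_s / (B·(1−ν²)·I_f).
q = 0.012 × 26500 / (2.7 × 0.8704 × 0.79) = 171.3 kPa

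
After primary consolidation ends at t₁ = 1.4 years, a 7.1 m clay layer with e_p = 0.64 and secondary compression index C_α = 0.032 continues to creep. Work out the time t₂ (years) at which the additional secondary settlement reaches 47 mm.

S_s = C_α·H/(1+e_p)·log₁₀(t₂/t₁) ⇒ log₁₀(t₂/t₁) = S_s·(1+e_p)/(C_α·H).
log₁₀(t₂/t₁) = 0.047 × (1+0.64) / (0.032×7.1) = 0.3393
t₂ = t₁ × 10^0.3393 = 1.4 × 2.184 = 3.058 years

t₂ ≈ 3.06 years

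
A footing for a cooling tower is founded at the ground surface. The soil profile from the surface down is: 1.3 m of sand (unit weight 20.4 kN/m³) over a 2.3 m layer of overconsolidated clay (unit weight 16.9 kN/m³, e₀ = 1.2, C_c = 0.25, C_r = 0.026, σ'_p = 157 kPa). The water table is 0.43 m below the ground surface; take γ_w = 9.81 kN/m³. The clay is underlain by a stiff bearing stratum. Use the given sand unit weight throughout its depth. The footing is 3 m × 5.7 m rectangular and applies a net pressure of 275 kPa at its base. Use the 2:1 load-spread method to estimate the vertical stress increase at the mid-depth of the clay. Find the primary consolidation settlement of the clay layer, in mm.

Mid-depth of clay below the ground surface: z = 1.3 + 2.3/2 = 2.45 m.
Total vertical stress at mid-clay: σ_v = 20.4×1.3 + 16.9×1.15 = 45.955 kPa.
Pore pressure: u = 9.81×(2.45 − 0.43) = 19.816 kPa.
Initial effective stress: σ'_0 = σ_v − u = 45.955 − 19.816 = 26.139 kPa.
Stress increase at mid-clay by the 2:1 spreading method:
Δσ = qBL/((B+z)(L+z)) = 275×3×5.7/((3+2.45)(5.7+2.45)) = 105.87 kPa
Final effective stress: σ'_f = 26.139 + 105.87 = 132.01 kPa.
σ'_f = 132.01 ≤ σ'_p = 157 kPa, so the clay remains overconsolidated and only the recompression index applies:
S_c = C_r·H/(1+e₀)·log₁₀(σ'_f/σ'_0) = 0.026×2.3/2.2×log₁₀(132.01/26.139)
    = 0.027183 × 0.70332 = 0.01912 m

S_c ≈ 19.1 mm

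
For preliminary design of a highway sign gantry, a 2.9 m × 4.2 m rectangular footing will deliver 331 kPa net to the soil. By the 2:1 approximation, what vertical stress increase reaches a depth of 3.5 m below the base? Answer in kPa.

Δσ_z ≈ 81.8 kPa

By the 2:1 method the load spreads at 1 horizontal : 2 vertical, so at depth z the loaded area has grown by z in each plan dimension:
Δσ = qBL/((B+z)(L+z)) = 331×2.9×4.2/((2.9+3.5)(4.2+3.5)) = 81.81 kPa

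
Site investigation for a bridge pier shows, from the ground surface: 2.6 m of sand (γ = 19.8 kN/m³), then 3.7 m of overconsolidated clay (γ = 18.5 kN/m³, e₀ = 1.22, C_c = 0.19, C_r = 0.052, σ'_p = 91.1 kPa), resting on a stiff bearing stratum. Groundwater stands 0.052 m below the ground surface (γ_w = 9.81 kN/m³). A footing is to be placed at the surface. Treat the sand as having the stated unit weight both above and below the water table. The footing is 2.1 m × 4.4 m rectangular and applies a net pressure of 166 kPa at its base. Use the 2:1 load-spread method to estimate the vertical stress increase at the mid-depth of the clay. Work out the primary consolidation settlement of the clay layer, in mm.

Mid-depth of clay below the ground surface: z = 2.6 + 3.7/2 = 4.45 m.
Total vertical stress at mid-clay: σ_v = 19.8×2.6 + 18.5×1.85 = 85.705 kPa.
Pore pressure: u = 9.81×(4.45 − 0.052) = 43.144 kPa.
Initial effective stress: σ'_0 = σ_v − u = 85.705 − 43.144 = 42.561 kPa.
Stress increase at mid-clay by the 2:1 spreading method:
Δσ = qBL/((B+z)(L+z)) = 166×2.1×4.4/((2.1+4.45)(4.4+4.45)) = 26.46 kPa
Final effective stress: σ'_f = 42.561 + 26.46 = 69.021 kPa.
σ'_f = 69.021 ≤ σ'_p = 91.1 kPa, so the clay remains overconsolidated and only the recompression index applies:
S_c = C_r·H/(1+e₀)·log₁₀(σ'_f/σ'_0) = 0.052×3.7/2.22×log₁₀(69.021/42.561)
    = 0.086668 × 0.20997 = 0.0182 m

S_c ≈ 18.2 mm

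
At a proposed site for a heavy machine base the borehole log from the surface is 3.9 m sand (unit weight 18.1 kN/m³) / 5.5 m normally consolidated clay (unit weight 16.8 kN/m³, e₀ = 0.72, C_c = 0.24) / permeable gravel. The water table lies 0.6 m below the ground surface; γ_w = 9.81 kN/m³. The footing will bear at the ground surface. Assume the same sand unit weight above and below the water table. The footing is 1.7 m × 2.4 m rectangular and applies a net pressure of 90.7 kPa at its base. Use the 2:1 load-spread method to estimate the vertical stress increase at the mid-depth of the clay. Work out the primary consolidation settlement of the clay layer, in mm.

Mid-depth of clay below the ground surface: z = 3.9 + 5.5/2 = 6.65 m.
Total vertical stress at mid-clay: σ_v = 18.1×3.9 + 16.8×2.75 = 116.79 kPa.
Pore pressure: u = 9.81×(6.65 − 0.6) = 59.351 kPa.
Initial effective stress: σ'_0 = σ_v − u = 116.79 − 59.351 = 57.439 kPa.
Stress increase at mid-clay by the 2:1 spreading method:
Δσ = qBL/((B+z)(L+z)) = 90.7×1.7×2.4/((1.7+6.65)(2.4+6.65)) = 4.897 kPa
Final effective stress: σ'_f = σ'_0 + Δσ = 57.439 + 4.897 = 62.336 kPa.
Normally consolidated clay, so the full stress increment lies on the virgin compression line:
S_c = C_c·H/(1+e₀)·log₁₀(σ'_f/σ'_0) = 0.24×5.5/(1+0.72)×log₁₀(62.336/57.439)
    = 0.76744 × 0.035532 = 0.02727 m

S_c ≈ 27.3 mm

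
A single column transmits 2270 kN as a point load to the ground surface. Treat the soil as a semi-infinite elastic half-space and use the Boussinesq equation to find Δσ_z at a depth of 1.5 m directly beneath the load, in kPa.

Boussinesq vertical stress below a point load on an elastic half-space:
Δσ_z = 3P/(2πz²) · [1 + (r/z)²]^(−5/2)
r/z = 0/1.5 = 0; [1+(r/z)²]^(−5/2) = 1.
Δσ_z = 3×2270/(2π×1.5²) × 1 = 481.71 × 1 = 481.7 kPa

Δσ_z ≈ 482 kPa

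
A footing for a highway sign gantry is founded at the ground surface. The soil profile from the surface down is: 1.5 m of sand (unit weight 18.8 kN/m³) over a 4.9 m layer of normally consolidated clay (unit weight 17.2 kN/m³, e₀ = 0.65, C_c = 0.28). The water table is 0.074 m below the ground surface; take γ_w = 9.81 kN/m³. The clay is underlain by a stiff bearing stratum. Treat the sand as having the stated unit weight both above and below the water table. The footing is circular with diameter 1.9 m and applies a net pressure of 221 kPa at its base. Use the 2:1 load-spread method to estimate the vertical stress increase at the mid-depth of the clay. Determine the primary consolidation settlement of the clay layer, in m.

Mid-depth of clay below the ground surface: z = 1.5 + 4.9/2 = 3.95 m.
Total vertical stress at mid-clay: σ_v = 18.8×1.5 + 17.2×2.45 = 70.34 kPa.
Pore pressure: u = 9.81×(3.95 − 0.074) = 38.024 kPa.
Initial effective stress: σ'_0 = σ_v − u = 70.34 − 38.024 = 32.316 kPa.
Stress increase at mid-clay by the 2:1 spreading method:
Δσ ≈ qD²/(D+z)² = 221×1.9²/(1.9+3.95)² = 23.312 kPa
Final effective stress: σ'_f = σ'_0 + Δσ = 32.316 + 23.312 = 55.628 kPa.
Normally consolidated clay, so the full stress increment lies on the virgin compression line:
S_c = C_c·H/(1+e₀)·log₁₀(σ'_f/σ'_0) = 0.28×4.9/(1+0.65)×log₁₀(55.628/32.316)
    = 0.83152 × 0.23588 = 0.1961 m

S_c ≈ 0.196 m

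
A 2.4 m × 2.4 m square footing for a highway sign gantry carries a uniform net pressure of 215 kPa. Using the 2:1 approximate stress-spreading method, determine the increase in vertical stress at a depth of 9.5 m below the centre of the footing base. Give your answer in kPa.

By the 2:1 method the load spreads at 1 horizontal : 2 vertical, so at depth z the loaded area has grown by z in each plan dimension:
Δσ = qBL/((B+z)(L+z)) = 215×2.4×2.4/((2.4+9.5)(2.4+9.5)) = 8.7451 kPa

Δσ_z ≈ 8.75 kPa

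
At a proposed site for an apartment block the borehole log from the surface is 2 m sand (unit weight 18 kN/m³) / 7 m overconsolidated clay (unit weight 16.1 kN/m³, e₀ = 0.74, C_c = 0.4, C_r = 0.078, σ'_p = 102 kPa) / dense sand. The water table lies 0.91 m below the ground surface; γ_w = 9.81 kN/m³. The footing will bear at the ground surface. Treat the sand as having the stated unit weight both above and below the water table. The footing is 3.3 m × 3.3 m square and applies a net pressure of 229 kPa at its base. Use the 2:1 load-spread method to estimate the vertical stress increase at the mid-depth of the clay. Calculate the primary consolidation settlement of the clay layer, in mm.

S_c ≈ 70.7 mm

Mid-depth of clay below the ground surface: z = 2 + 7/2 = 5.5 m.
Total vertical stress at mid-clay: σ_v = 18×2 + 16.1×3.5 = 92.35 kPa.
Pore pressure: u = 9.81×(5.5 − 0.91) = 45.028 kPa.
Initial effective stress: σ'_0 = σ_v − u = 92.35 − 45.028 = 47.322 kPa.
Stress increase at mid-clay by the 2:1 spreading method:
Δσ = qBL/((B+z)(L+z)) = 229×3.3×3.3/((3.3+5.5)(3.3+5.5)) = 32.203 kPa
Final effective stress: σ'_f = 47.322 + 32.203 = 79.525 kPa.
σ'_f = 79.525 ≤ σ'_p = 102 kPa, so the clay remains overconsolidated and only the recompression index applies:
S_c = C_r·H/(1+e₀)·log₁₀(σ'_f/σ'_0) = 0.078×7/1.74×log₁₀(79.525/47.322)
    = 0.31379 × 0.22544 = 0.07074 m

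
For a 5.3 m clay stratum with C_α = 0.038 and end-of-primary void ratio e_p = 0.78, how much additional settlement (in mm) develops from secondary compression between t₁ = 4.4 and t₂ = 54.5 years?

Secondary compression: S_s = C_α·H/(1+e_p)·log₁₀(t₂/t₁)
S_s = 0.038×5.3/(1+0.78)×log₁₀(54.5/4.4)
    = 0.1131 × 1.093 = 0.1237 m

S_s ≈ 124 mm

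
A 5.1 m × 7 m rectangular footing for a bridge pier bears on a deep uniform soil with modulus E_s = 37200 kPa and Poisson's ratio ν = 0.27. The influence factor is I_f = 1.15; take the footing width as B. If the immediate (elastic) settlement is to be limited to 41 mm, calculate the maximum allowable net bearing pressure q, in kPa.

S_e = q·B·(1−ν²)/E_s · I_f  ⇒  q = S_e·E_s / (B·(1−ν²)·I_f).
q = 0.041 × 37200 / (5.1 × 0.9271 × 1.15) = 280.5 kPa

q ≈ 280 kPa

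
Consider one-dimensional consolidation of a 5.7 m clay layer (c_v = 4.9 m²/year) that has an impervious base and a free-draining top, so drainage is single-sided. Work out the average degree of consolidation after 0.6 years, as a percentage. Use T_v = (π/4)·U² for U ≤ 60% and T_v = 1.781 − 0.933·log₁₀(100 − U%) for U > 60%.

U ≈ 33.9 %

Drainage path length: H_d = H = 5.7 m (single drainage).
T_v = c_v·t/H_d² = 4.9×0.6/5.7² = 0.090489.
T_v = 0.090489 corresponds to the U ≤ 60% branch:
U = √(4T_v/π) = 0.3394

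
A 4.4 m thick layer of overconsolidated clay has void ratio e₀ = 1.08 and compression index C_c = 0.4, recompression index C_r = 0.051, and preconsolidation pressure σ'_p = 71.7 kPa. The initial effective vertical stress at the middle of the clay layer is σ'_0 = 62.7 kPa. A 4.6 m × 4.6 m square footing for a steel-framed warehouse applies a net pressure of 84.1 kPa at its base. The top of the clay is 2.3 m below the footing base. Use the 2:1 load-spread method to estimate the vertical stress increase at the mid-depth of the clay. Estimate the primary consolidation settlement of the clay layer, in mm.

Mid-depth of clay below the footing base: z = 2.3 + 4.4/2 = 4.5 m.
Stress increase at mid-clay by the 2:1 spreading method:
Δσ = qBL/((B+z)(L+z)) = 84.1×4.6×4.6/((4.6+4.5)(4.6+4.5)) = 21.49 kPa
Final effective stress: σ'_f = 62.7 + 21.49 = 84.19 kPa.
σ'_f = 84.19 > σ'_p = 71.7 kPa, so the stress path crosses the preconsolidation pressure — recompression up to σ'_p, then virgin compression beyond:
S_c = H/(1+e₀)·[C_r·log₁₀(σ'_p/σ'_0) + C_c·log₁₀(σ'_f/σ'_p)]
    = 4.4/2.08 × [0.051×log₁₀(71.7/62.7) + 0.4×log₁₀(84.19/71.7)]
    = 2.1154 × [0.0029708 + 0.027897] = 0.0653 m

S_c ≈ 65.3 mm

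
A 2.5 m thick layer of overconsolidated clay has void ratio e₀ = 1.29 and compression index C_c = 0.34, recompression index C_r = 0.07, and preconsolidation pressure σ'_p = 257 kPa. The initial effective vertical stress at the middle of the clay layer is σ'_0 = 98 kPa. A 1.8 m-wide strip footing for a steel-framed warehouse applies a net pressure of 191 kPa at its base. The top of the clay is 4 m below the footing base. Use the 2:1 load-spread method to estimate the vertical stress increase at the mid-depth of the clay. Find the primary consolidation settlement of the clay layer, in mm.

S_c ≈ 13.4 mm

Mid-depth of clay below the footing base: z = 4 + 2.5/2 = 5.25 m.
Stress increase at mid-clay by the 2:1 spreading method:
Δσ = qB/(B+z) = 191×1.8/(1.8+5.25) = 48.766 kPa
Final effective stress: σ'_f = 98 + 48.766 = 146.77 kPa.
σ'_f = 146.77 ≤ σ'_p = 257 kPa, so the clay remains overconsolidated and only the recompression index applies:
S_c = C_r·H/(1+e₀)·log₁₀(σ'_f/σ'_0) = 0.07×2.5/2.29×log₁₀(146.77/98)
    = 0.076419 × 0.17541 = 0.0134 m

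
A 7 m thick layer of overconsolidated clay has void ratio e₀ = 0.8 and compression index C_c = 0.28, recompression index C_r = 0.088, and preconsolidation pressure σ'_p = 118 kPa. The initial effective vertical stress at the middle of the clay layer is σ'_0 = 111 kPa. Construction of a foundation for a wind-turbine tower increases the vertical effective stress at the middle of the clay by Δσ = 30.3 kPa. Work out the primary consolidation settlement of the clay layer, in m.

S_c ≈ 0.0943 m

Final effective stress: σ'_f = 111 + 30.3 = 141.3 kPa.
σ'_f = 141.3 > σ'_p = 118 kPa, so the stress path crosses the preconsolidation pressure — recompression up to σ'_p, then virgin compression beyond:
S_c = H/(1+e₀)·[C_r·log₁₀(σ'_p/σ'_0) + C_c·log₁₀(σ'_f/σ'_p)]
    = 7/1.8 × [0.088×log₁₀(118/111) + 0.28×log₁₀(141.3/118)]
    = 3.8889 × [0.0023372 + 0.021913] = 0.09431 m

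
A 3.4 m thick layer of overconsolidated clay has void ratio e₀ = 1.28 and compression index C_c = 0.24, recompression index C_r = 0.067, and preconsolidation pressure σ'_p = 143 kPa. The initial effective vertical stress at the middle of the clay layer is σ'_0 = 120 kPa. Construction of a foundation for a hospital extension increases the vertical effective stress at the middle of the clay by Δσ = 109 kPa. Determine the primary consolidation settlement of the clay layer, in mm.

S_c ≈ 80.8 mm

Final effective stress: σ'_f = 120 + 109 = 229 kPa.
σ'_f = 229 > σ'_p = 143 kPa, so the stress path crosses the preconsolidation pressure — recompression up to σ'_p, then virgin compression beyond:
S_c = H/(1+e₀)·[C_r·log₁₀(σ'_p/σ'_0) + C_c·log₁₀(σ'_f/σ'_p)]
    = 3.4/2.28 × [0.067×log₁₀(143/120) + 0.24×log₁₀(229/143)]
    = 1.4912 × [0.0051024 + 0.04908] = 0.0808 m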